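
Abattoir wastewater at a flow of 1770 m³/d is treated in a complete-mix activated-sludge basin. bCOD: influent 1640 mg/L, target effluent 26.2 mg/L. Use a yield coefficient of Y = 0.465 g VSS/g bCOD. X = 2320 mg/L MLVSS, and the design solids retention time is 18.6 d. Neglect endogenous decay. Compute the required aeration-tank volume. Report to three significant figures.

V ≈ 10600 m³

With k_d = 0 the design equation reduces to V = Y Q (S₀−S) θ_c / X = 0.465 × 1770 × (1640 − 26.2) × 18.6 / 2320 = 10649 m³.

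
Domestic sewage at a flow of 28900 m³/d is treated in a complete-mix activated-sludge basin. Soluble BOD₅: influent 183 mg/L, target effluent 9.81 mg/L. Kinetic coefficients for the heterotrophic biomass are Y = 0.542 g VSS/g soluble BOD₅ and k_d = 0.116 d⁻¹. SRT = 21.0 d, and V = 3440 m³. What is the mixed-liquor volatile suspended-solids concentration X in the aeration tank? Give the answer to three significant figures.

X ≈ 4820 mg/L

From V·X·(1 + k_d·θ_c) = Y·Q·(S₀ − S)·θ_c: X = 0.542 × 28900 × (183 − 9.81) × 21.0 / [3440 × (1 + 0.116 × 21.0)] = 4820 mg/L.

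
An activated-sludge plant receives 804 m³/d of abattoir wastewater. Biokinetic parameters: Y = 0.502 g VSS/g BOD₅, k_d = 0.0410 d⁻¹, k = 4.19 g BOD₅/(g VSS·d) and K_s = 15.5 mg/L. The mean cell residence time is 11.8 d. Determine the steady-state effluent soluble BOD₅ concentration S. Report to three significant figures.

For a completely mixed reactor with recycle the Lawrence–McCarty relation gives S = K_s·(1 + k_d·θ_c) / [θ_c·(Y·k − k_d) − 1] = 15.5 × (1 + 0.0410 × 11.8) / [11.8 × (0.502 × 4.19 − 0.0410) − 1] = 23.00 / 23.34 = 0.9856 mg/L.

S ≈ 0.986 mg/L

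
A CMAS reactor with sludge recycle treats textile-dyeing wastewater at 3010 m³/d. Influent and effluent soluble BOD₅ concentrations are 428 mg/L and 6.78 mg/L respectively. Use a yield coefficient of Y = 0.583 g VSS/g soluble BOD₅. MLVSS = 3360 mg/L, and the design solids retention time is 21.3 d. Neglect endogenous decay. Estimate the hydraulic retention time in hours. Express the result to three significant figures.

V·X = Y·Q·ΔS·θ_c gives V = 0.583 × 3010 × (428 − 6.78) × 21.3 / 3360 = 4686 m³.
Hydraulic retention time τ = V/Q = 4686 / 3010 = 1.557 d = 37.36 h.

τ ≈ 37.4 h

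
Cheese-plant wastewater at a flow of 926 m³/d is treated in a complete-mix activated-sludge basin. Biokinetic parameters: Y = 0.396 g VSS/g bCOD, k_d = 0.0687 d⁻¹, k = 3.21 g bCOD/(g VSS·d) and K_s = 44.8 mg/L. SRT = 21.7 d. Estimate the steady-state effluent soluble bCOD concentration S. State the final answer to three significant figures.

For a completely mixed reactor with recycle the Lawrence–McCarty relation gives S = K_s·(1 + k_d·θ_c) / [θ_c·(Y·k − k_d) − 1] = 44.8 × (1 + 0.0687 × 21.7) / [21.7 × (0.396 × 3.21 − 0.0687) − 1] = 111.6 / 25.09 = 4.447 mg/L.

S ≈ 4.45 mg/L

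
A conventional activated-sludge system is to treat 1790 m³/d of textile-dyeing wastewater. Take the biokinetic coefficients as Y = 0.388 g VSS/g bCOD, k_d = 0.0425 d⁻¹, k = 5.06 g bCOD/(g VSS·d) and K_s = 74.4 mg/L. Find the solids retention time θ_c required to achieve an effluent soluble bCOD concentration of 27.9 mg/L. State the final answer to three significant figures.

θ_c ≈ 2.03 d

At the target effluent, Y k S/(K_s+S) = 0.388×5.06×27.9/102.3 = 0.5354 d⁻¹.
1/θ_c = 0.5354 − 0.0425 = 0.4929 d⁻¹, so θ_c = 2.029 d.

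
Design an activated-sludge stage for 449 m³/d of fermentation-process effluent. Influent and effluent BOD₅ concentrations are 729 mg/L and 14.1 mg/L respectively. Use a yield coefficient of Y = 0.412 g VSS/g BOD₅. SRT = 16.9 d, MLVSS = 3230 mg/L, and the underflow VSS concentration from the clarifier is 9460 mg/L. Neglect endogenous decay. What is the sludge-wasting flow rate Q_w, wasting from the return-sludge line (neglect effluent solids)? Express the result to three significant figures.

V·X = Y·Q·ΔS·θ_c gives V = 0.412 × 449 × (729 − 14.1) × 16.9 / 3230 = 691.9 m³.
θ_c = V·X/(Q_w·X_r) when wasting from the recycle, so Q_w = V·X/(θ_c·X_r) = 691.9 × 3230 / (16.9 × 9460) = 13.98 m³/d.

Q_w ≈ 14.0 m³/d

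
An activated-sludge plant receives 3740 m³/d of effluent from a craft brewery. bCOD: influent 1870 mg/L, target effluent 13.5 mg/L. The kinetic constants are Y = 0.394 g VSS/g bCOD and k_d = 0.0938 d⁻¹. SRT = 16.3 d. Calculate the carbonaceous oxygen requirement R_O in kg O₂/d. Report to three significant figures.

R_O ≈ 5410 kg O₂/d

Y_obs = Y / (1 + k_d θ_c) = 0.394 / (1 + 0.0938 × 16.3) = 0.394 / 2.529 = 0.1558.
Substrate removed = Q·(S₀ − S) = 3740 m³/d × (1870 − 13.5) g/m³ = 6.94×10^6 g/d = 6943 kg/d.
P_X = Y_obs·Q·(S₀ − S) = 0.1558 × 6943 = 1082 kg VSS/d.
Carbonaceous O₂ demand = substrate oxidised − cell-mass equivalent = 6943 − 1.42 × 1082 = 5407 kg O₂/d.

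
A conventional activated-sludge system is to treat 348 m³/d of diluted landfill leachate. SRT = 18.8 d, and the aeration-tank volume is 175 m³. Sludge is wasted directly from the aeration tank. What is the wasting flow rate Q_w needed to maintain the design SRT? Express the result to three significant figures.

For wasting at MLVSS concentration, Q_w = V/θ_c = 175.0/18.8 = 9.309 m³/d.

Q_w ≈ 9.31 m³/d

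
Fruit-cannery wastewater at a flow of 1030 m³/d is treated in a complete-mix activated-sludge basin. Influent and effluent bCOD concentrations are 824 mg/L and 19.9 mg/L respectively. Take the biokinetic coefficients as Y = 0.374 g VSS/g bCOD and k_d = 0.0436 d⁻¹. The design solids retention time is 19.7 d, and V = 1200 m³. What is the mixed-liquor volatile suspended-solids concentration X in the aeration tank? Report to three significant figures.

X = Y·Q·ΔS·θ_c / [V·(1 + k_d θ_c)] = 0.374 × 1030 × (824 − 19.9) × 19.7 / [1200 × (1 + 0.0436 × 19.7)] = 2736 mg/L.

X ≈ 2740 mg/L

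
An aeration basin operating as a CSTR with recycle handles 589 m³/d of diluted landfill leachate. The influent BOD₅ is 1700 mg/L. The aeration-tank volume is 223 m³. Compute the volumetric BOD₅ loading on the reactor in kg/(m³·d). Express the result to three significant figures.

Applied BOD₅ load per unit volume = Q·S₀/V = (589 × 1700/1000)/223.0 = 4.490 kg BOD₅·m⁻³·d⁻¹.

L_v ≈ 4.49 kg BOD₅/(m³·d)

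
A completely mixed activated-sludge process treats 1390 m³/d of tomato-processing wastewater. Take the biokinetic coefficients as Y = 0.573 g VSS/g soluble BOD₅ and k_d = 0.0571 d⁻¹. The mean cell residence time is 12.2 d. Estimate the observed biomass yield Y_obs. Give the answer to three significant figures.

Correct the yield for decay: Y_obs = Y/(1 + k_d θ_c) = 0.573 / (1 + 0.0571 × 12.2) = 0.573 / 1.697 = 0.3377.

Y_obs ≈ 0.338 g VSS/g soluble BOD₅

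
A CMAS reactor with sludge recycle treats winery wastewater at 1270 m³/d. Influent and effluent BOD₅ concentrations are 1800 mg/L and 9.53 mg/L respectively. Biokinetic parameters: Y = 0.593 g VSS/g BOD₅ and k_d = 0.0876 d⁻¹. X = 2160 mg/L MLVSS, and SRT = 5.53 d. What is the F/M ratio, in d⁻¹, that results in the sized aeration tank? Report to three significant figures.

Rearranging the biomass balance for a CMAS with decay, V = Y·Q·ΔS·θ_c / [X·(1+k_d θ_c)] = 0.593 × 1270 × (1800 − 9.53) × 5.53 / [2160 × (1 + 0.0876 × 5.53)] = 7.46×10^6 / 3206 = 2326 m³.
Food-to-microorganism ratio F/M = Q S₀ / (V X) = 1270 × 1800 / (2326 × 2160) = 0.4551 d⁻¹.

F/M ≈ 0.455 d⁻¹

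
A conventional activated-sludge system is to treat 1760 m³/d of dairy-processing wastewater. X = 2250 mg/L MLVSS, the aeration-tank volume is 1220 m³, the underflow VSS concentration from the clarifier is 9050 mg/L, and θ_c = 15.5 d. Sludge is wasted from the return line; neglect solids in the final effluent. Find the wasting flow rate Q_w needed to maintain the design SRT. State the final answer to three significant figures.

Q_w ≈ 19.6 m³/d

Wasting from the return line (neglecting effluent solids): Q_w = V·X / (θ_c·X_r) = 1220 × 2250 / (15.5 × 9050) = 19.57 m³/d.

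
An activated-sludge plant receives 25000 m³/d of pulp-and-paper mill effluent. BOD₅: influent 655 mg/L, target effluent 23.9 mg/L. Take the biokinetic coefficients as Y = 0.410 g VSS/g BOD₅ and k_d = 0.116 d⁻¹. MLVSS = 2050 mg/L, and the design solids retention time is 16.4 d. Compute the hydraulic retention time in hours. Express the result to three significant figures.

From the SRT design equation V = Y Q (S₀−S) θ_c / [X (1 + k_d θ_c)] = 0.410 × 25000 × (655 − 23.9) × 16.4 / [2050 × (1 + 0.116 × 16.4)] = 1.06×10^8 / 5950 = 17830 m³.
HRT = V/Q = 17830 m³ / 25000 m³·d⁻¹ = 0.7132 d × 24 = 17.12 h.

τ ≈ 17.1 h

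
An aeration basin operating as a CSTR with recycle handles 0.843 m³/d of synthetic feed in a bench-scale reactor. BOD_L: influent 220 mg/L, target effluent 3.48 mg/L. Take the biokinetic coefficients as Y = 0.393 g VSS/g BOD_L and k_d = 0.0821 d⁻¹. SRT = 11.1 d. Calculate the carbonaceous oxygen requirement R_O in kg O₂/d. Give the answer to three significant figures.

R_O ≈ 0.129 kg O₂/d

Observed yield with endogenous decay: Y_obs = Y / (1 + k_d·θ_c) = 0.393 / (1 + 0.0821 × 11.1) = 0.393 / 1.911 = 0.2056 g VSS/g BOD_L.
Mass of BOD_L removed per day: Q(S₀ − S) = 0.843 × 216.5 g/m³ = 0.1825 kg/d.
Biomass synthesised: P_X = Y_obs × 0.1825 = 0.03753 kg VSS/d.
Carbonaceous O₂ demand = substrate oxidised − cell-mass equivalent = 0.1825 − 1.42 × 0.03753 = 0.1292 kg O₂/d.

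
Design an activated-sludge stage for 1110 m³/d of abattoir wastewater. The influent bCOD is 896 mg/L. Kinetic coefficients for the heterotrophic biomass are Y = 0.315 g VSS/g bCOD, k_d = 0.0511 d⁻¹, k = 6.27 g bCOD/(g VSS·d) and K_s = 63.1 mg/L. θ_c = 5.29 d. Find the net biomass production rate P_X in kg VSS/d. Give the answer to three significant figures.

From the Monod/SRT balance for a CMAS, S = K_s·(1+k_d θ_c)/[θ_c·(Y k − k_d) − 1] = 63.1 × (1 + 0.0511 × 5.29) / [5.29 × (0.315 × 6.27 − 0.0511) − 1] = 80.16 / 9.178 = 8.734 mg/L.
Correct the yield for decay: Y_obs = Y/(1 + k_d θ_c) = 0.315 / (1 + 0.0511 × 5.29) = 0.315 / 1.270 = 0.2480.
Mass of bCOD removed per day: Q(S₀ − S) = 1110 × 887.3 g/m³ = 984.9 kg/d.
Biomass produced: P_X = Y_obs·Q·ΔS = 0.2480 × 984.9 ≈ 244.2 kg VSS/d.

P_X ≈ 244 kg VSS/d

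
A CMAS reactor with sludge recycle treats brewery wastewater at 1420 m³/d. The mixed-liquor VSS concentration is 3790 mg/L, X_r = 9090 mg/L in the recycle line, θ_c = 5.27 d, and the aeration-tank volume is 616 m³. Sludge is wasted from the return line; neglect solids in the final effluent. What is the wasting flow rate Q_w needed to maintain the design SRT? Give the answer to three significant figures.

Q_w ≈ 48.7 m³/d

θ_c = V·X/(Q_w·X_r) when wasting from the recycle, so Q_w = V·X/(θ_c·X_r) = 616.0 × 3790 / (5.27 × 9090) = 48.74 m³/d.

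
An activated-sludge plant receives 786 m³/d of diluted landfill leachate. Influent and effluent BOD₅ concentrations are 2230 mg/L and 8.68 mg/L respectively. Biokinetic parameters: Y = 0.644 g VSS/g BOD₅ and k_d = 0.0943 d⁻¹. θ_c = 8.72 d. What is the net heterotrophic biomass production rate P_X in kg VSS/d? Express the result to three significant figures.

Y_obs = Y / (1 + k_d θ_c) = 0.644 / (1 + 0.0943 × 8.72) = 0.644 / 1.822 = 0.3534.
Q·(S₀ − S) = 786 × (2230 − 8.68) × 10⁻³ = 1746 kg/d removed.
Biomass produced: P_X = Y_obs·Q·ΔS = 0.3534 × 1746 ≈ 617.0 kg VSS/d.

P_X ≈ 617 kg VSS/d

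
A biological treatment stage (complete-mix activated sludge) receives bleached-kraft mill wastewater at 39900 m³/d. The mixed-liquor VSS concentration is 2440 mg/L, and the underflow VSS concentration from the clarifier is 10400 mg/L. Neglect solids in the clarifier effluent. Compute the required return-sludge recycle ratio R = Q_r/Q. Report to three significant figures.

R ≈ 0.307

R = Q_r/Q = X/(X_r − X) = 2440 / (10400 − 2440) = 0.3065.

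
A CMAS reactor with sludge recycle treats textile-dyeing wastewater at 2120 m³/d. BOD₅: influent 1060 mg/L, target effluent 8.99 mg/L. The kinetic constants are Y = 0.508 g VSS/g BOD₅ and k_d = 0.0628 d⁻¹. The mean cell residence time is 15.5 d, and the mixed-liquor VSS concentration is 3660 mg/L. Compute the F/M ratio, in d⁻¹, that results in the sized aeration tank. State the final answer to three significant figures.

Steady-state biomass mass balance: V·X·(1 + k_d·θ_c) = Y·Q·(S₀ − S)·θ_c, so V = 0.508 × 2120 × (1060 − 8.99) × 15.5 / [3660 × (1 + 0.0628 × 15.5)] = 1.75×10^7 / 7223 = 2429 m³.
F/M = applied load / biomass = Q·S₀/(V·X) = 2120 × 1060 / (2429 × 3660) = 0.2528 d⁻¹.

F/M ≈ 0.253 d⁻¹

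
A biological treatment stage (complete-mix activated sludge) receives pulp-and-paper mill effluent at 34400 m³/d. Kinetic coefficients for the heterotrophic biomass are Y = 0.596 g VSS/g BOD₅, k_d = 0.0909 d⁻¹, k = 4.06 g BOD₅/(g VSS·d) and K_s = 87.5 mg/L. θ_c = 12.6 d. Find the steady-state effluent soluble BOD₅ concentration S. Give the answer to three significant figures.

S ≈ 6.62 mg/L

For a completely mixed reactor with recycle the Lawrence–McCarty relation gives S = K_s·(1 + k_d·θ_c) / [θ_c·(Y·k − k_d) − 1] = 87.5 × (1 + 0.0909 × 12.6) / [12.6 × (0.596 × 4.06 − 0.0909) − 1] = 187.7 / 28.34 = 6.623 mg/L.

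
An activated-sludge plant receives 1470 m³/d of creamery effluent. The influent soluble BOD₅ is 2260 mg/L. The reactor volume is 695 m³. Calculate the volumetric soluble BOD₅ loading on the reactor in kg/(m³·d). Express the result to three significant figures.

L_v ≈ 4.78 kg soluble BOD₅/(m³·d)

Applied soluble BOD₅ load per unit volume = Q·S₀/V = (1470 × 2260/1000)/695.0 = 4.780 kg soluble BOD₅·m⁻³·d⁻¹.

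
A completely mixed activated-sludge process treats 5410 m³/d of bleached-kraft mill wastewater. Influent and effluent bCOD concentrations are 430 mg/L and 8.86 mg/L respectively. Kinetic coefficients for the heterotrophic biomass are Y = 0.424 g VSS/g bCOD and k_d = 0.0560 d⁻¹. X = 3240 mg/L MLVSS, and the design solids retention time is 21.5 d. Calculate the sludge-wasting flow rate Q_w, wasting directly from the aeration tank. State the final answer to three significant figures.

From the SRT design equation V = Y Q (S₀−S) θ_c / [X (1 + k_d θ_c)] = 0.424 × 5410 × (430 − 8.86) × 21.5 / [3240 × (1 + 0.0560 × 21.5)] = 2.08×10^7 / 7141 = 2909 m³.
For wasting at MLVSS concentration, Q_w = V/θ_c = 2909/21.5 = 135.3 m³/d.

Q_w ≈ 135 m³/d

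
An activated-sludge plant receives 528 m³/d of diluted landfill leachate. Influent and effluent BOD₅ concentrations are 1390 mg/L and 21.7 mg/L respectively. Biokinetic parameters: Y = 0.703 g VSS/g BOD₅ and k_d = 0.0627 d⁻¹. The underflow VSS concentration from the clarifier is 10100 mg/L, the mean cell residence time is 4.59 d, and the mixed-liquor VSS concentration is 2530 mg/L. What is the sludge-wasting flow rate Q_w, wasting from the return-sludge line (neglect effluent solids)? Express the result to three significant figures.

Steady-state biomass mass balance: V·X·(1 + k_d·θ_c) = Y·Q·(S₀ − S)·θ_c, so V = 0.703 × 528 × (1390 − 21.7) × 4.59 / [2530 × (1 + 0.0627 × 4.59)] = 2.33×10^6 / 3258 = 715.5 m³.
Wasting from the return line (neglecting effluent solids): Q_w = V·X / (θ_c·X_r) = 715.5 × 2530 / (4.59 × 10100) = 39.05 m³/d.

Q_w ≈ 39.0 m³/d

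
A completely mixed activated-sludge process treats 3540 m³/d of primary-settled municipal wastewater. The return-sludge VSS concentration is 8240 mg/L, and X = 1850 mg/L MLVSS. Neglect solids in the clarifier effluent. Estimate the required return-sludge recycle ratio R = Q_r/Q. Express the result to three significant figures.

R = Q_r/Q = X/(X_r − X) = 1850 / (8240 − 1850) = 0.2895.

R ≈ 0.290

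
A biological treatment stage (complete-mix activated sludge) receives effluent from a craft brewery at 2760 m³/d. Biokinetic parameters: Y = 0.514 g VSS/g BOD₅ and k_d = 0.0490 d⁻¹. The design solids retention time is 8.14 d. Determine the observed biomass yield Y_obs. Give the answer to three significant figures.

Y_obs = Y / (1 + k_d θ_c) = 0.514 / (1 + 0.0490 × 8.14) = 0.514 / 1.399 = 0.3674.

Y_obs ≈ 0.367 g VSS/g BOD₅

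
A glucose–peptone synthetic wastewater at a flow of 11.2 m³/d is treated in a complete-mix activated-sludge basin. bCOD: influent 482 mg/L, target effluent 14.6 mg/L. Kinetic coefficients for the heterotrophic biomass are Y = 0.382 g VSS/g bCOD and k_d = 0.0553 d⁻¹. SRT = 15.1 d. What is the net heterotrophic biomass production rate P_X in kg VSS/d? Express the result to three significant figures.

Observed yield with endogenous decay: Y_obs = Y / (1 + k_d·θ_c) = 0.382 / (1 + 0.0553 × 15.1) = 0.382 / 1.835 = 0.2082 g VSS/g bCOD.
ΔS = 482 − 14.6 = 467.4 mg/L, so the substrate removal rate is 11.2 × 467.4/1000 = 5.235 kg bCOD/d.
P_X = Y_obs · Q(S₀ − S) = 0.2082 × 5.235 = 1.090 kg VSS/d.

P_X ≈ 1.09 kg VSS/d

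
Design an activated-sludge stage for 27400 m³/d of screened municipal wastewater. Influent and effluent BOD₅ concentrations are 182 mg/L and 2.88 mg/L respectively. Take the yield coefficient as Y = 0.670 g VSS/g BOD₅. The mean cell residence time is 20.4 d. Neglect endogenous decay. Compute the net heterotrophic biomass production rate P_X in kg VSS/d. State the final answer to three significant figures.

P_X ≈ 3290 kg VSS/d

No decay correction is needed, so Y_obs = Y = 0.670.
Q·(S₀ − S) = 27400 × (182 − 2.88) × 10⁻³ = 4908 kg/d removed.
Net biomass production P_X = Y_obs × Q·(S₀ − S) = 0.6700 × 4908 = 3288 kg VSS/d.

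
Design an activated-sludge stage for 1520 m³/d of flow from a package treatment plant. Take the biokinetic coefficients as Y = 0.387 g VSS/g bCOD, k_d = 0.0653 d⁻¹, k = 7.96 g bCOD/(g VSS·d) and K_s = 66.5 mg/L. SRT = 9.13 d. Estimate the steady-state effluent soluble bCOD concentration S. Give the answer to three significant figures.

S ≈ 4.00 mg/L

Effluent substrate depends only on kinetics and SRT: S = K_s(1 + k_d θ_c) / [θ_c(Yk − k_d) − 1] = 66.5 × (1 + 0.0653 × 9.13) / [9.13 × (0.387 × 7.96 − 0.0653) − 1] = 106.1 / 26.53 = 4.001 mg/L.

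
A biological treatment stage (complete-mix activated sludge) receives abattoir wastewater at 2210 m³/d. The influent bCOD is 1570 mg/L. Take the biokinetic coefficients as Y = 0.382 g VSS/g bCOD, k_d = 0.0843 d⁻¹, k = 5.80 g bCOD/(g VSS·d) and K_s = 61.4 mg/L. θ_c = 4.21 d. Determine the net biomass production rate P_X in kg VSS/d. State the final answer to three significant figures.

From the Monod/SRT balance for a CMAS, S = K_s·(1+k_d θ_c)/[θ_c·(Y k − k_d) − 1] = 61.4 × (1 + 0.0843 × 4.21) / [4.21 × (0.382 × 5.80 − 0.0843) − 1] = 83.19 / 7.973 = 10.43 mg/L.
Correct the yield for decay: Y_obs = Y/(1 + k_d θ_c) = 0.382 / (1 + 0.0843 × 4.21) = 0.382 / 1.355 = 0.2819.
Mass of bCOD removed per day: Q(S₀ − S) = 2210 × 1560 g/m³ = 3447 kg/d.
So the net sludge growth is P_X = 0.2819 × 3447 = 971.8 kg VSS/d.

P_X ≈ 972 kg VSS/d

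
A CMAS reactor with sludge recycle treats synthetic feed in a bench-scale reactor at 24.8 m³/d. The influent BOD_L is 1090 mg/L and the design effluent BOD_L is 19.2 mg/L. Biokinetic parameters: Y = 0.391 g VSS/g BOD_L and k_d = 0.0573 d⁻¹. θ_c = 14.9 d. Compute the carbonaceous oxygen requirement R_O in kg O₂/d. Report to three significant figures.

R_O ≈ 18.6 kg O₂/d

Observed yield with endogenous decay: Y_obs = Y / (1 + k_d·θ_c) = 0.391 / (1 + 0.0573 × 14.9) = 0.391 / 1.854 = 0.2109 g VSS/g BOD_L.
Mass of BOD_L removed per day: Q(S₀ − S) = 24.8 × 1071 g/m³ = 26.56 kg/d.
Biomass synthesised: P_X = Y_obs × 26.56 = 5.601 kg VSS/d.
R_O = Q·ΔS − 1.42 P_X = 26.56 − 7.954 = 18.60 kg O₂/d.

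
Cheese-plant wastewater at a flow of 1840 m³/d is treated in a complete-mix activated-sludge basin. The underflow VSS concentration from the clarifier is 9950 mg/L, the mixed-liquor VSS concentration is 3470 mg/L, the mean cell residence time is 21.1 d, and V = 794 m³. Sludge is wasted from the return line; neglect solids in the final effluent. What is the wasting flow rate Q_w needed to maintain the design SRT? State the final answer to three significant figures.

Q_w ≈ 13.1 m³/d

θ_c = V·X/(Q_w·X_r) when wasting from the recycle, so Q_w = V·X/(θ_c·X_r) = 794.0 × 3470 / (21.1 × 9950) = 13.12 m³/d.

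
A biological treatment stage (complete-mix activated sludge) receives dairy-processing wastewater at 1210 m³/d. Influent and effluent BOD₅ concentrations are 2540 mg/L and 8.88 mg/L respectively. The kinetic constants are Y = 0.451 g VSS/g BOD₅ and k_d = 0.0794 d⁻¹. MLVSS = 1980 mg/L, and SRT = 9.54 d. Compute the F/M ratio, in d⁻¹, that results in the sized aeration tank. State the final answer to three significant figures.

F/M ≈ 0.410 d⁻¹

From the SRT design equation V = Y Q (S₀−S) θ_c / [X (1 + k_d θ_c)] = 0.451 × 1210 × (2540 − 8.88) × 9.54 / [1980 × (1 + 0.0794 × 9.54)] = 1.32×10^7 / 3480 = 3787 m³.
F/M = Q·S₀ / (V·X) = 1210 × 2540 / (3787 × 1980) = 0.4099 g BOD₅·(g VSS·d)⁻¹.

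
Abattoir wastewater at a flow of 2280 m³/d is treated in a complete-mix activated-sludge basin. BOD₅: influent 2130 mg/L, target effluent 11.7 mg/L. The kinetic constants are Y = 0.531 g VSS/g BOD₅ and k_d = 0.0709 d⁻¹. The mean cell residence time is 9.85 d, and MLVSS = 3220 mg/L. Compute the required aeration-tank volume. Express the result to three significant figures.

From the SRT design equation V = Y Q (S₀−S) θ_c / [X (1 + k_d θ_c)] = 0.531 × 2280 × (2130 − 11.7) × 9.85 / [3220 × (1 + 0.0709 × 9.85)] = 2.53×10^7 / 5469 = 4619 m³.

V ≈ 4620 m³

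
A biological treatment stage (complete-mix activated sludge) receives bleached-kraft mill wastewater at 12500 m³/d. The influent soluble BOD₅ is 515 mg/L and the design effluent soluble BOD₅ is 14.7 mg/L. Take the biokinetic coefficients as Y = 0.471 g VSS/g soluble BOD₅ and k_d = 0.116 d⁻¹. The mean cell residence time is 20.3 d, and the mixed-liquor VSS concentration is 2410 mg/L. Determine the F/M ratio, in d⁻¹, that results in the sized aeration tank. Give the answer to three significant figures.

F/M ≈ 0.361 d⁻¹

From the SRT design equation V = Y Q (S₀−S) θ_c / [X (1 + k_d θ_c)] = 0.471 × 12500 × (515 − 14.7) × 20.3 / [2410 × (1 + 0.116 × 20.3)] = 5.98×10^7 / 8085 = 7396 m³.
Food-to-microorganism ratio F/M = Q S₀ / (V X) = 12500 × 515 / (7396 × 2410) = 0.3612 d⁻¹.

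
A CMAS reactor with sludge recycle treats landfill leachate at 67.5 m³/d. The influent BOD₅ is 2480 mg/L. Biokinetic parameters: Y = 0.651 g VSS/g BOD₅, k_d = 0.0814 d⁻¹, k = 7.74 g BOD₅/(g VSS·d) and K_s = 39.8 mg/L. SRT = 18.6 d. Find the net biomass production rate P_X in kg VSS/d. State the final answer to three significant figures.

For a completely mixed reactor with recycle the Lawrence–McCarty relation gives S = K_s·(1 + k_d·θ_c) / [θ_c·(Y·k − k_d) − 1] = 39.8 × (1 + 0.0814 × 18.6) / [18.6 × (0.651 × 7.74 − 0.0814) − 1] = 100.1 / 91.21 = 1.097 mg/L.
The observed yield is Y_obs = Y/(1 + k_d·θ_c) = 0.651 / (1 + 0.0814 × 18.6) = 0.651 / 2.514 = 0.2589 g VSS per g BOD₅ removed.
ΔS = 2480 − 1.10 = 2479 mg/L, so the substrate removal rate is 67.5 × 2479/1000 = 167.3 kg BOD₅/d.
Biomass produced: P_X = Y_obs·Q·ΔS = 0.2589 × 167.3 ≈ 43.33 kg VSS/d.

P_X ≈ 43.3 kg VSS/d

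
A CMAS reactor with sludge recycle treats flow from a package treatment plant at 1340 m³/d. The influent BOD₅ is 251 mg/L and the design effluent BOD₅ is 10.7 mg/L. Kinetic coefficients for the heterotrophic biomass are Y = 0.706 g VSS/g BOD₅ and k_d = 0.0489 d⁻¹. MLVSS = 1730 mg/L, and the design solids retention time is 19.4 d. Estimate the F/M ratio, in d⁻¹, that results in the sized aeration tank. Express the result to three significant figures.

F/M ≈ 0.149 d⁻¹

Rearranging the biomass balance for a CMAS with decay, V = Y·Q·ΔS·θ_c / [X·(1+k_d θ_c)] = 0.706 × 1340 × (251 − 10.7) × 19.4 / [1730 × (1 + 0.0489 × 19.4)] = 4.41×10^6 / 3371 = 1308 m³.
F/M = Q·S₀ / (V·X) = 1340 × 251 / (1308 × 1730) = 0.1486 g BOD₅·(g VSS·d)⁻¹.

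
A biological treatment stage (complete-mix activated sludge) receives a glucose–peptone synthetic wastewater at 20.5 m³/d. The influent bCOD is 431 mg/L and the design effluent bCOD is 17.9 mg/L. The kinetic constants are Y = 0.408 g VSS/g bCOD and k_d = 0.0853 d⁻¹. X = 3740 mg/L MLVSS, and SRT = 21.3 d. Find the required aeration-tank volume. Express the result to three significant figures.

From the SRT design equation V = Y Q (S₀−S) θ_c / [X (1 + k_d θ_c)] = 0.408 × 20.5 × (431 − 17.9) × 21.3 / [3740 × (1 + 0.0853 × 21.3)] = 7.36×10^4 / 10535 = 6.986 m³.

V ≈ 6.99 m³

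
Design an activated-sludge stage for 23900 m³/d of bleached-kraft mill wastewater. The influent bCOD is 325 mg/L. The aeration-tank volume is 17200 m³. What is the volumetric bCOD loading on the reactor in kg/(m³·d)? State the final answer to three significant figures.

Applied bCOD load per unit volume = Q·S₀/V = (23900 × 325/1000)/17200 = 0.4516 kg bCOD·m⁻³·d⁻¹.

L_v ≈ 0.452 kg bCOD/(m³·d)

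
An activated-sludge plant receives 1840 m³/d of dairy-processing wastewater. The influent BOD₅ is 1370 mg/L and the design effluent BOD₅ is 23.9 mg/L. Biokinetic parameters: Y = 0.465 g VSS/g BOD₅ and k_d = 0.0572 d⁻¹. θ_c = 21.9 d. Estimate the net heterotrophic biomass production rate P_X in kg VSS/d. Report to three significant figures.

P_X ≈ 511 kg VSS/d

Observed yield with endogenous decay: Y_obs = Y / (1 + k_d·θ_c) = 0.465 / (1 + 0.0572 × 21.9) = 0.465 / 2.253 = 0.2064 g VSS/g BOD₅.
Substrate removed = Q·(S₀ − S) = 1840 m³/d × (1370 − 23.9) g/m³ = 2.48×10^6 g/d = 2477 kg/d.
Biomass produced: P_X = Y_obs·Q·ΔS = 0.2064 × 2477 ≈ 511.3 kg VSS/d.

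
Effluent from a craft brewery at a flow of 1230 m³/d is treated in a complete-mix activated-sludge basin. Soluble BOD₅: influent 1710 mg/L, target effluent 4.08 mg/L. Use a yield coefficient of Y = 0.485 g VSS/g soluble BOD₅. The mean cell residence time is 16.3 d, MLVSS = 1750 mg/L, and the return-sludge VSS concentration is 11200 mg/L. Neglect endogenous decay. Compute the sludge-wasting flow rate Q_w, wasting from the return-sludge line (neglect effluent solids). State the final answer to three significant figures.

Q_w ≈ 90.9 m³/d

V·X = Y·Q·ΔS·θ_c gives V = 0.485 × 1230 × (1710 − 4.08) × 16.3 / 1750 = 9479 m³.
θ_c = V·X/(Q_w·X_r) when wasting from the recycle, so Q_w = V·X/(θ_c·X_r) = 9479 × 1750 / (16.3 × 11200) = 90.86 m³/d.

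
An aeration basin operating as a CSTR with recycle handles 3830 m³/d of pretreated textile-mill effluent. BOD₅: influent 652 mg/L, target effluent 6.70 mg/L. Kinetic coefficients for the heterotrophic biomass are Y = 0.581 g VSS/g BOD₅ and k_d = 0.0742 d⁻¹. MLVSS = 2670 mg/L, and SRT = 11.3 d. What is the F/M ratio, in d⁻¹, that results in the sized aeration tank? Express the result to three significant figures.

Rearranging the biomass balance for a CMAS with decay, V = Y·Q·ΔS·θ_c / [X·(1+k_d θ_c)] = 0.581 × 3830 × (652 − 6.70) × 11.3 / [2670 × (1 + 0.0742 × 11.3)] = 1.62×10^7 / 4909 = 3306 m³.
F/M = Q·S₀ / (V·X) = 3830 × 652 / (3306 × 2670) = 0.2829 g BOD₅·(g VSS·d)⁻¹.

F/M ≈ 0.283 d⁻¹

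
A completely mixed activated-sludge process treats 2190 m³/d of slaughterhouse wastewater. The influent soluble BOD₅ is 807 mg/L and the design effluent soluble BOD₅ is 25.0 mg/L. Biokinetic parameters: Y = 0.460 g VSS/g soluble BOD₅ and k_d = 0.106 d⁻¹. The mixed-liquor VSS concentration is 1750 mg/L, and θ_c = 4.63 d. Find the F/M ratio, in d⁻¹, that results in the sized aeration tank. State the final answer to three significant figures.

Rearranging the biomass balance for a CMAS with decay, V = Y·Q·ΔS·θ_c / [X·(1+k_d θ_c)] = 0.460 × 2190 × (807 − 25.0) × 4.63 / [1750 × (1 + 0.106 × 4.63)] = 3.65×10^6 / 2609 = 1398 m³.
Food-to-microorganism ratio F/M = Q S₀ / (V X) = 2190 × 807 / (1398 × 1750) = 0.7223 d⁻¹.

F/M ≈ 0.722 d⁻¹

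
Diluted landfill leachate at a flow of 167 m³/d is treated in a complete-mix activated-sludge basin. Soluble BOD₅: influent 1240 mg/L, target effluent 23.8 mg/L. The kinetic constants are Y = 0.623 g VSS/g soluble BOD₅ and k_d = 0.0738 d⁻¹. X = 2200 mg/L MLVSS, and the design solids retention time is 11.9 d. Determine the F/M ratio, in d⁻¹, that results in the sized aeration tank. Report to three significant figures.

Rearranging the biomass balance for a CMAS with decay, V = Y·Q·ΔS·θ_c / [X·(1+k_d θ_c)] = 0.623 × 167 × (1240 − 23.8) × 11.9 / [2200 × (1 + 0.0738 × 11.9)] = 1.51×10^6 / 4132 = 364.4 m³.
Food-to-microorganism ratio F/M = Q S₀ / (V X) = 167 × 1240 / (364.4 × 2200) = 0.2583 d⁻¹.

F/M ≈ 0.258 d⁻¹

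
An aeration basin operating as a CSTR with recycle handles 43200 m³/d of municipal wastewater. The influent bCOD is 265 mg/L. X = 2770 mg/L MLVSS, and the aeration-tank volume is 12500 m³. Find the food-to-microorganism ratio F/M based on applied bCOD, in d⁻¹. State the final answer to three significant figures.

F/M ≈ 0.331 d⁻¹

F/M = applied load / biomass = Q·S₀/(V·X) = 43200 × 265 / (12500 × 2770) = 0.3306 d⁻¹.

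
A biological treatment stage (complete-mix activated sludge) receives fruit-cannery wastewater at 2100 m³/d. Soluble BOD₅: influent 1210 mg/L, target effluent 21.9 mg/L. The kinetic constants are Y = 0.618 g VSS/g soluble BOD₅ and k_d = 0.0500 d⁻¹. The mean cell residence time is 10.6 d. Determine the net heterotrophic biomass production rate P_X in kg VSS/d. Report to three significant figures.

P_X ≈ 1010 kg VSS/d

Y_obs = Y / (1 + k_d θ_c) = 0.618 / (1 + 0.0500 × 10.6) = 0.618 / 1.530 = 0.4039.
Q·(S₀ − S) = 2100 × (1210 − 21.9) × 10⁻³ = 2495 kg/d removed.
P_X = Y_obs · Q(S₀ − S) = 0.4039 × 2495 = 1008 kg VSS/d.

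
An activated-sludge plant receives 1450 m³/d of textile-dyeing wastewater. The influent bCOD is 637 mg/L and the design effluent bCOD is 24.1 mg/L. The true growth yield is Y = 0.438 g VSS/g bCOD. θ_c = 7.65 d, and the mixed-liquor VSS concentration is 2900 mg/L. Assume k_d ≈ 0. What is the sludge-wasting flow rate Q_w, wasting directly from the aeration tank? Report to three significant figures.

Q_w ≈ 134 m³/d

V·X = Y·Q·ΔS·θ_c gives V = 0.438 × 1450 × (637 − 24.1) × 7.65 / 2900 = 1027 m³.
With mixed-liquor wasting, θ_c = V/Q_w, so Q_w = V/θ_c = 1027/7.65 = 134.2 m³/d.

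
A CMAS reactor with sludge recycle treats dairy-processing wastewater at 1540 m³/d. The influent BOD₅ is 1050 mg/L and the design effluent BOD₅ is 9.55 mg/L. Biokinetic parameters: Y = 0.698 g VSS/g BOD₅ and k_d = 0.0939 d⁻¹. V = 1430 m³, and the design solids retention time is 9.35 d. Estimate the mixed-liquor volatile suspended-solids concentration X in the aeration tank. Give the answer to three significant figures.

From V·X·(1 + k_d·θ_c) = Y·Q·(S₀ − S)·θ_c: X = 0.698 × 1540 × (1050 − 9.55) × 9.35 / [1430 × (1 + 0.0939 × 9.35)] = 3894 mg/L.

X ≈ 3890 mg/L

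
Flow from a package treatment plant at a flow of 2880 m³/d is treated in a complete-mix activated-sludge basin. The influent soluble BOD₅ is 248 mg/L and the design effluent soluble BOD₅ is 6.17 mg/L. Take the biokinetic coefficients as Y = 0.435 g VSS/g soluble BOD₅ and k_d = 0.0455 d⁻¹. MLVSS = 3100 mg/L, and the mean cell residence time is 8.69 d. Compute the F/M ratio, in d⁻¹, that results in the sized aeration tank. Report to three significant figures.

F/M ≈ 0.379 d⁻¹

Steady-state biomass mass balance: V·X·(1 + k_d·θ_c) = Y·Q·(S₀ − S)·θ_c, so V = 0.435 × 2880 × (248 − 6.17) × 8.69 / [3100 × (1 + 0.0455 × 8.69)] = 2.63×10^6 / 4326 = 608.6 m³.
Food-to-microorganism ratio F/M = Q S₀ / (V X) = 2880 × 248 / (608.6 × 3100) = 0.3786 d⁻¹.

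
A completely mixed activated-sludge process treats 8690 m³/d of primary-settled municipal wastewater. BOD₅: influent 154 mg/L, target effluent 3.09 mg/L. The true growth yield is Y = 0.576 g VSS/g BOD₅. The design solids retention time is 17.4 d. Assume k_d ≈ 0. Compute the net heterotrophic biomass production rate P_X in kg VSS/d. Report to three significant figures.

No decay correction is needed, so Y_obs = Y = 0.576.
Substrate removed = Q·(S₀ − S) = 8690 m³/d × (154 − 3.09) g/m³ = 1.31×10^6 g/d = 1311 kg/d.
P_X = Y_obs · Q(S₀ − S) = 0.5760 × 1311 = 755.4 kg VSS/d.

P_X ≈ 755 kg VSS/d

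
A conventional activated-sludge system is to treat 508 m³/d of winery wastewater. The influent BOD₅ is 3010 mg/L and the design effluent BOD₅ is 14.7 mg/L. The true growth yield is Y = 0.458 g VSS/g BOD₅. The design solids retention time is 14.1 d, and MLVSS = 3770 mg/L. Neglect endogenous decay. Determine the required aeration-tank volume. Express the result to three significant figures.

V ≈ 2610 m³

Biomass mass balance (decay neglected): V·X = Y·Q·(S₀ − S)·θ_c, so V = 0.458 × 508 × (3010 − 14.7) × 14.1 / 3770 = 2606 m³.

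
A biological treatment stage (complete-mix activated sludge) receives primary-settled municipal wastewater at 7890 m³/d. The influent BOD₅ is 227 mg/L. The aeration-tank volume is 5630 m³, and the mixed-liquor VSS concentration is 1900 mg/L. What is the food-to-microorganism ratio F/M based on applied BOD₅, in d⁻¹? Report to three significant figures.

Food-to-microorganism ratio F/M = Q S₀ / (V X) = 7890 × 227 / (5630 × 1900) = 0.1674 d⁻¹.

F/M ≈ 0.167 d⁻¹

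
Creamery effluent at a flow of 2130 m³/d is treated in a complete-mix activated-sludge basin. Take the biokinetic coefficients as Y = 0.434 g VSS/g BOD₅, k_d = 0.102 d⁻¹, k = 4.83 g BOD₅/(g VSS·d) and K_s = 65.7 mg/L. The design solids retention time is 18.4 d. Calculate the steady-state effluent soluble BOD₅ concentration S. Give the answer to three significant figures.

From the Monod/SRT balance for a CMAS, S = K_s·(1+k_d θ_c)/[θ_c·(Y k − k_d) − 1] = 65.7 × (1 + 0.102 × 18.4) / [18.4 × (0.434 × 4.83 − 0.102) − 1] = 189.0 / 35.69 = 5.295 mg/L.

S ≈ 5.30 mg/L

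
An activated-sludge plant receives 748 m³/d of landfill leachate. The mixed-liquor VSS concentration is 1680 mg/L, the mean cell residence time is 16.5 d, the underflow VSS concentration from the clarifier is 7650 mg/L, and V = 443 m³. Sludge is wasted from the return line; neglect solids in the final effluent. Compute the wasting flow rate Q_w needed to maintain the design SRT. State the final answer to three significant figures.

Q_w = (V·X)/(θ_c X_r) = 443.0 × 1680 / (16.5 × 7650) = 5.896 m³/d.

Q_w ≈ 5.90 m³/d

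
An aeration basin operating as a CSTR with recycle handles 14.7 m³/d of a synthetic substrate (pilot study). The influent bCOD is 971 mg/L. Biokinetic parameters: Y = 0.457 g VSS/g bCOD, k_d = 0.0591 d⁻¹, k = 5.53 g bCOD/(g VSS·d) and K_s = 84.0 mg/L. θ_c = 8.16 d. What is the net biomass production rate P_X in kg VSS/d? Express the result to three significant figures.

P_X ≈ 4.37 kg VSS/d

From the Monod/SRT balance for a CMAS, S = K_s·(1+k_d θ_c)/[θ_c·(Y k − k_d) − 1] = 84.0 × (1 + 0.0591 × 8.16) / [8.16 × (0.457 × 5.53 − 0.0591) − 1] = 124.5 / 19.14 = 6.505 mg/L.
The observed yield is Y_obs = Y/(1 + k_d·θ_c) = 0.457 / (1 + 0.0591 × 8.16) = 0.457 / 1.482 = 0.3083 g VSS per g bCOD removed.
Mass of bCOD removed per day: Q(S₀ − S) = 14.7 × 964.5 g/m³ = 14.18 kg/d.
Biomass produced: P_X = Y_obs·Q·ΔS = 0.3083 × 14.18 ≈ 4.371 kg VSS/d.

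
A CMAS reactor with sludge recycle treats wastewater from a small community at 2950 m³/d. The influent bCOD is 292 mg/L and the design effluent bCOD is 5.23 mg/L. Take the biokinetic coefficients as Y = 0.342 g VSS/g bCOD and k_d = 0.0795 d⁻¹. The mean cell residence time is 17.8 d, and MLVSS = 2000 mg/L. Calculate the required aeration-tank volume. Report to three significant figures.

Rearranging the biomass balance for a CMAS with decay, V = Y·Q·ΔS·θ_c / [X·(1+k_d θ_c)] = 0.342 × 2950 × (292 − 5.23) × 17.8 / [2000 × (1 + 0.0795 × 17.8)] = 5.15×10^6 / 4830 = 1066 m³.

V ≈ 1070 m³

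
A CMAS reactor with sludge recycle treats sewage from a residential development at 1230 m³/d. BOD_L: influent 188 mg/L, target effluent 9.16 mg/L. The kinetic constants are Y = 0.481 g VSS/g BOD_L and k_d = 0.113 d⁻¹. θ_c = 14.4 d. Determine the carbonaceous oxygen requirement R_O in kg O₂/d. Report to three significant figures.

Y_obs = Y / (1 + k_d θ_c) = 0.481 / (1 + 0.113 × 14.4) = 0.481 / 2.627 = 0.1831.
Mass of BOD_L removed per day: Q(S₀ − S) = 1230 × 178.8 g/m³ = 220.0 kg/d.
Net sludge production P_X = 0.1831 × 220.0 = 40.27 kg VSS/d.
Carbonaceous O₂ demand = substrate oxidised − cell-mass equivalent = 220.0 − 1.42 × 40.27 = 162.8 kg O₂/d.

R_O ≈ 163 kg O₂/d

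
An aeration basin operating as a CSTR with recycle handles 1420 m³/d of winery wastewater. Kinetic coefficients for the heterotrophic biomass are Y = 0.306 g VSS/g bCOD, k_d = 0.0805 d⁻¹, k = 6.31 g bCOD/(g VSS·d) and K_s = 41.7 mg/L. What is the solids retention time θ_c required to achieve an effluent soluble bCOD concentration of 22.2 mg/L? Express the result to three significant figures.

θ_c ≈ 1.69 d

At the target effluent, Y k S/(K_s+S) = 0.306×6.31×22.2/63.90 = 0.6708 d⁻¹.
Then 1/θ_c = μ − k_d = 0.6708 − 0.0805 = 0.5903 d⁻¹, giving θ_c = 1.694 d.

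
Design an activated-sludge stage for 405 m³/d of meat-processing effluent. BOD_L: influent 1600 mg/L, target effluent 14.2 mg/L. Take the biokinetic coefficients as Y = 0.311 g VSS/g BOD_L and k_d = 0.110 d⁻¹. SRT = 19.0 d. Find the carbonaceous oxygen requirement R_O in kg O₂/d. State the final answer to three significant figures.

R_O ≈ 550 kg O₂/d

Correct the yield for decay: Y_obs = Y/(1 + k_d θ_c) = 0.311 / (1 + 0.110 × 19.0) = 0.311 / 3.090 = 0.1006.
Q·(S₀ − S) = 405 × (1600 − 14.2) × 10⁻³ = 642.2 kg/d removed.
P_X = Y_obs·Q·(S₀ − S) = 0.1006 × 642.2 = 64.64 kg VSS/d.
R_O = Q·ΔS − 1.42 P_X = 642.2 − 91.79 = 550.5 kg O₂/d.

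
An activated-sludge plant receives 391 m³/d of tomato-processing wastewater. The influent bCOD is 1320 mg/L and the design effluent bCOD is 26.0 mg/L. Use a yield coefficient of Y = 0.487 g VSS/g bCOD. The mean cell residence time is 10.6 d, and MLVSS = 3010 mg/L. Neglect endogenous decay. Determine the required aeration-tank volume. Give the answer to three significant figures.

Biomass mass balance (decay neglected): V·X = Y·Q·(S₀ − S)·θ_c, so V = 0.487 × 391 × (1320 − 26.0) × 10.6 / 3010 = 867.7 m³.

V ≈ 868 m³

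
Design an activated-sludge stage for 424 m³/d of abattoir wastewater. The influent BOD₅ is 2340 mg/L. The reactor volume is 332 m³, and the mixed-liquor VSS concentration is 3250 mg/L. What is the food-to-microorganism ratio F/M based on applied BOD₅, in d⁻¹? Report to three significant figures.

F/M ≈ 0.920 d⁻¹

F/M = applied load / biomass = Q·S₀/(V·X) = 424 × 2340 / (332.0 × 3250) = 0.9195 d⁻¹.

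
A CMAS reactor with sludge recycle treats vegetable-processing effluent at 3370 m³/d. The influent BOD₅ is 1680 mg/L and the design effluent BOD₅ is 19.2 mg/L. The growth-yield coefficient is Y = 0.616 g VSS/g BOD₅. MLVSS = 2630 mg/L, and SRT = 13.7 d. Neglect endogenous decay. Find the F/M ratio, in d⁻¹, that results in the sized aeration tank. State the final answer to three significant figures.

F/M ≈ 0.120 d⁻¹

Biomass mass balance (decay neglected): V·X = Y·Q·(S₀ − S)·θ_c, so V = 0.616 × 3370 × (1680 − 19.2) × 13.7 / 2630 = 17959 m³.
F/M = applied load / biomass = Q·S₀/(V·X) = 3370 × 1680 / (17959 × 2630) = 0.1199 d⁻¹.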